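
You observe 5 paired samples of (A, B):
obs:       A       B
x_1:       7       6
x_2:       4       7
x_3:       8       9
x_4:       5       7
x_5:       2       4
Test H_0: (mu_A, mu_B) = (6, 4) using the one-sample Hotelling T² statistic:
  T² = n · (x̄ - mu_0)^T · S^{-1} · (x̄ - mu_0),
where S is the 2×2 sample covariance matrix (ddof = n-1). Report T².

Step 1 — sample mean vector:
  mean(A) = (7 + 4 + 8 + 5 + 2) / 5 = 26/5 = 5.2
  mean(B) = (6 + 7 + 9 + 7 + 4) / 5 = 33/5 = 6.6
  x̄ = (5.2, 6.6),  deviation x̄ - mu_0 = (5.2, 6.6) - (6, 4) = (-0.8, 2.6).

Step 2 — sample covariance matrix, S[i,j] = (1/(n-1)) · Σ_k (x_{k,i} - mean_i) · (x_{k,j} - mean_j), divisor n-1 = 4:
  S[A,A] = ((1.8)·(1.8) + (-1.2)·(-1.2) + (2.8)·(2.8) + (-0.2)·(-0.2) + (-3.2)·(-3.2)) / 4 = 22.8/4 = 5.7
  S[A,B] = ((1.8)·(-0.6) + (-1.2)·(0.4) + (2.8)·(2.4) + (-0.2)·(0.4) + (-3.2)·(-2.6)) / 4 = 13.4/4 = 3.35
  S[B,B] = ((-0.6)·(-0.6) + (0.4)·(0.4) + (2.4)·(2.4) + (0.4)·(0.4) + (-2.6)·(-2.6)) / 4 = 13.2/4 = 3.3
  S = [[5.7, 3.35],
 [3.35, 3.3]].

Step 3 — invert S. det(S) = 5.7·3.3 - (3.35)² = 7.5875.
  S^{-1} = (1/det) · [[d, -b], [-b, a]] = [[0.4349, -0.4415],
 [-0.4415, 0.7512]].

Step 4 — quadratic form (x̄ - mu_0)^T · S^{-1} · (x̄ - mu_0):
  S^{-1} · (x̄ - mu_0) = (-1.4959, 2.3064),
  (x̄ - mu_0)^T · [...] = (-0.8)·(-1.4959) + (2.6)·(2.3064) = 7.1934.

Step 5 — scale by n: T² = 5 · 7.1934 = 35.9671.

T² ≈ 35.9671


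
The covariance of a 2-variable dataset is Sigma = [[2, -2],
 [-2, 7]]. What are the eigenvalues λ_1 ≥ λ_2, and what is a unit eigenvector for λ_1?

Step 1 — characteristic polynomial of 2×2 Sigma:
  det(Sigma - λI) = λ² - trace · λ + det = 0.
  trace = 2 + 7 = 9, det = 2·7 - (-2)² = 10.
Step 2 — discriminant:
  Δ = trace² - 4·det = 81 - 40 = 41.
Step 3 — eigenvalues:
  λ = (trace ± √Δ)/2 = (9 ± 6.4031)/2,
  λ_1 = 7.7016,  λ_2 = 1.2984.

Step 4 — unit eigenvector for λ_1: solve (Sigma - λ_1 I)v = 0. First row:
  (2 - 7.7016)·v_x + (-2)·v_y = 0, i.e. (-5.7016)·v_x + (-2)·v_y = 0,
  so v ∝ (b, λ_1 - a) = (-2, 5.7016); multiply by -1 so the first entry is positive: u = (2, -5.7016).
  ||u|| = √((2)² + (-5.7016)²) = √(36.5078) ≈ 6.0422,
  v_1 = u/||u|| ≈ (0.331, -0.9436) (||v_1|| = 1).

λ_1 = 7.7016,  λ_2 = 1.2984;  v_1 ≈ (0.331, -0.9436)


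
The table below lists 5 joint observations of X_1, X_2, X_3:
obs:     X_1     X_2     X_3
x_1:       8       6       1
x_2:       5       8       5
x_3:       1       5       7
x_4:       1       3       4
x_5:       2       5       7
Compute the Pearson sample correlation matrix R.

Step 1 — column means:
  mean(X_1) = (8 + 5 + 1 + 1 + 2) / 5 = 17/5 = 3.4
  mean(X_2) = (6 + 8 + 5 + 3 + 5) / 5 = 27/5 = 5.4
  mean(X_3) = (1 + 5 + 7 + 4 + 7) / 5 = 24/5 = 4.8

Step 2 — sample variances and covariances s[i,j] = (1/(n-1)) · Σ_k (x_{k,i} - mean_i) · (x_{k,j} - mean_j), with n-1 = 4:
  s[X_1,X_1] = ((4.6)·(4.6) + (1.6)·(1.6) + (-2.4)·(-2.4) + (-2.4)·(-2.4) + (-1.4)·(-1.4)) / 4 = 37.2/4 = 9.3
  s[X_1,X_2] = ((4.6)·(0.6) + (1.6)·(2.6) + (-2.4)·(-0.4) + (-2.4)·(-2.4) + (-1.4)·(-0.4)) / 4 = 14.2/4 = 3.55
  s[X_1,X_3] = ((4.6)·(-3.8) + (1.6)·(0.2) + (-2.4)·(2.2) + (-2.4)·(-0.8) + (-1.4)·(2.2)) / 4 = -23.6/4 = -5.9
  s[X_2,X_2] = ((0.6)·(0.6) + (2.6)·(2.6) + (-0.4)·(-0.4) + (-2.4)·(-2.4) + (-0.4)·(-0.4)) / 4 = 13.2/4 = 3.3
  s[X_2,X_3] = ((0.6)·(-3.8) + (2.6)·(0.2) + (-0.4)·(2.2) + (-2.4)·(-0.8) + (-0.4)·(2.2)) / 4 = -1.6/4 = -0.4
  s[X_3,X_3] = ((-3.8)·(-3.8) + (0.2)·(0.2) + (2.2)·(2.2) + (-0.8)·(-0.8) + (2.2)·(2.2)) / 4 = 24.8/4 = 6.2
  Sample standard deviations s_i = √(s[i,i]):
  s(X_1) = √(9.3) = 3.0496
  s(X_2) = √(3.3) = 1.8166
  s(X_3) = √(6.2) = 2.49

Step 3 — r_{ij} = s_{ij} / (s_i · s_j):
  r[X_1,X_1] = 1 (diagonal).
  r[X_1,X_2] = 3.55 / (3.0496 · 1.8166) = 3.55 / 5.5399 = 0.6408
  r[X_1,X_3] = -5.9 / (3.0496 · 2.49) = -5.9 / 7.5934 = -0.777
  r[X_2,X_2] = 1 (diagonal).
  r[X_2,X_3] = -0.4 / (1.8166 · 2.49) = -0.4 / 4.5233 = -0.0884
  r[X_3,X_3] = 1 (diagonal).

R is symmetric with unit diagonal. Assembling:

R = [[1, 0.6408, -0.777],
 [0.6408, 1, -0.0884],
 [-0.777, -0.0884, 1]]


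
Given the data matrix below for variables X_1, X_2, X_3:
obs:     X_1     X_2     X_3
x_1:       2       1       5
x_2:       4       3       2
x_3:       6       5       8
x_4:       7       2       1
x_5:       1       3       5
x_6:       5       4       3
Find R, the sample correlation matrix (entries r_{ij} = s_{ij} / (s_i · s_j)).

Step 1 — column means:
  mean(X_1) = (2 + 4 + 6 + 7 + 1 + 5) / 6 = 25/6 = 4.1667
  mean(X_2) = (1 + 3 + 5 + 2 + 3 + 4) / 6 = 18/6 = 3
  mean(X_3) = (5 + 2 + 8 + 1 + 5 + 3) / 6 = 24/6 = 4

Step 2 — sample variances and covariances s[i,j] = (1/(n-1)) · Σ_k (x_{k,i} - mean_i) · (x_{k,j} - mean_j), with n-1 = 5:
  s[X_1,X_1] = ((-2.1667)·(-2.1667) + (-0.1667)·(-0.1667) + (1.8333)·(1.8333) + (2.8333)·(2.8333) + (-3.1667)·(-3.1667) + (0.8333)·(0.8333)) / 5 = 26.8333/5 = 5.3667
  s[X_1,X_2] = ((-2.1667)·(-2) + (-0.1667)·(0) + (1.8333)·(2) + (2.8333)·(-1) + (-3.1667)·(0) + (0.8333)·(1)) / 5 = 6/5 = 1.2
  s[X_1,X_3] = ((-2.1667)·(1) + (-0.1667)·(-2) + (1.8333)·(4) + (2.8333)·(-3) + (-3.1667)·(1) + (0.8333)·(-1)) / 5 = -7/5 = -1.4
  s[X_2,X_2] = ((-2)·(-2) + (0)·(0) + (2)·(2) + (-1)·(-1) + (0)·(0) + (1)·(1)) / 5 = 10/5 = 2
  s[X_2,X_3] = ((-2)·(1) + (0)·(-2) + (2)·(4) + (-1)·(-3) + (0)·(1) + (1)·(-1)) / 5 = 8/5 = 1.6
  s[X_3,X_3] = ((1)·(1) + (-2)·(-2) + (4)·(4) + (-3)·(-3) + (1)·(1) + (-1)·(-1)) / 5 = 32/5 = 6.4
  Sample standard deviations s_i = √(s[i,i]):
  s(X_1) = √(5.3667) = 2.3166
  s(X_2) = √(2) = 1.4142
  s(X_3) = √(6.4) = 2.5298

Step 3 — r_{ij} = s_{ij} / (s_i · s_j):
  r[X_1,X_1] = 1 (diagonal).
  r[X_1,X_2] = 1.2 / (2.3166 · 1.4142) = 1.2 / 3.2762 = 0.3663
  r[X_1,X_3] = -1.4 / (2.3166 · 2.5298) = -1.4 / 5.8606 = -0.2389
  r[X_2,X_2] = 1 (diagonal).
  r[X_2,X_3] = 1.6 / (1.4142 · 2.5298) = 1.6 / 3.5777 = 0.4472
  r[X_3,X_3] = 1 (diagonal).

R is symmetric with unit diagonal. Assembling:

R = [[1, 0.3663, -0.2389],
 [0.3663, 1, 0.4472],
 [-0.2389, 0.4472, 1]]


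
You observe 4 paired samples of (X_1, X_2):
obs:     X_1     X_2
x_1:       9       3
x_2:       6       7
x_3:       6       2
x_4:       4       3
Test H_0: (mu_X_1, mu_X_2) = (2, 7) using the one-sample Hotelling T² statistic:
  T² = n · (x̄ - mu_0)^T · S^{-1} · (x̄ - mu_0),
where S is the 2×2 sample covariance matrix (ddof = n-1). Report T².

Step 1 — sample mean vector:
  mean(X_1) = (9 + 6 + 6 + 4) / 4 = 25/4 = 6.25
  mean(X_2) = (3 + 7 + 2 + 3) / 4 = 15/4 = 3.75
  x̄ = (6.25, 3.75),  deviation x̄ - mu_0 = (6.25, 3.75) - (2, 7) = (4.25, -3.25).

Step 2 — sample covariance matrix, S[i,j] = (1/(n-1)) · Σ_k (x_{k,i} - mean_i) · (x_{k,j} - mean_j), divisor n-1 = 3:
  S[X_1,X_1] = ((2.75)·(2.75) + (-0.25)·(-0.25) + (-0.25)·(-0.25) + (-2.25)·(-2.25)) / 3 = 12.75/3 = 4.25
  S[X_1,X_2] = ((2.75)·(-0.75) + (-0.25)·(3.25) + (-0.25)·(-1.75) + (-2.25)·(-0.75)) / 3 = -0.75/3 = -0.25
  S[X_2,X_2] = ((-0.75)·(-0.75) + (3.25)·(3.25) + (-1.75)·(-1.75) + (-0.75)·(-0.75)) / 3 = 14.75/3 = 4.9167
  S = [[4.25, -0.25],
 [-0.25, 4.9167]].

Step 3 — invert S. det(S) = 4.25·4.9167 - (-0.25)² = 20.8333.
  S^{-1} = (1/det) · [[d, -b], [-b, a]] = [[0.236, 0.012],
 [0.012, 0.204]].

Step 4 — quadratic form (x̄ - mu_0)^T · S^{-1} · (x̄ - mu_0):
  S^{-1} · (x̄ - mu_0) = (0.964, -0.612),
  (x̄ - mu_0)^T · [...] = (4.25)·(0.964) + (-3.25)·(-0.612) = 6.086.

Step 5 — scale by n: T² = 4 · 6.086 = 24.344.

T² ≈ 24.344


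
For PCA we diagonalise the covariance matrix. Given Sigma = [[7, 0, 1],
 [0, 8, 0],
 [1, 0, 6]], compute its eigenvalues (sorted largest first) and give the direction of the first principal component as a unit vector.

Step 1 — characteristic polynomial p(λ) = det(λI - Sigma) = λ³ - tr·λ² + c_1·λ - det, where tr = trace, c_1 = sum of the principal 2×2 minors, det = det(Sigma):
  tr = 7 + 8 + 6 = 21,
  c_1 = (7·8 - (0)²) + (7·6 - (1)²) + (8·6 - (0)²) = 56 + 41 + 48 = 145,
  det = 7·(8·6 - (0)²) - (0)·((0)·6 - (0)·(1)) + (1)·((0)·(0) - 8·(1)) = 7·(48) - (0)·(0) + (1)·(-8) = 328.
  So p(λ) = λ³ - 21λ² + 145λ - 328.
Step 2 — look for an integer root (rational root theorem: any rational root is an integer divisor of 328). Testing λ = 8:
  p(8) = 512 - 1344 + 1160 - 328 = 0  ✓
  Dividing out (λ - 8): p(λ) = (λ - 8)(λ² - 13λ + 41).
Step 3 — remaining eigenvalues from the quadratic λ² - 13λ + 41 = 0:
  Δ = 13² - 4·41 = 169 - 164 = 5,  λ = (13 ± √5)/2 = (13 ± 2.2361)/2 ≈ 7.618 or 5.382.
  Sorted: λ_1 = 8,  λ_2 = 7.618,  λ_3 = 5.382  (check: sum = 21 = tr ✓).

Step 4 — unit eigenvector for λ_1 = 8: v spans the null space of (Sigma - λ_1 I), whose rows are
  r_1 = (-1, 0, 1),  r_2 = (0, 0, 0),  r_3 = (1, 0, -2).
  v is orthogonal to every row, so take v ∝ r_1 × r_3 = ((0)·(-2) - (1)·(0), (1)·(1) - (-1)·(-2), (-1)·(0) - (0)·(1)) = (0, -1, 0).
  Rescale (multiply by -1 so the first nonzero entry is positive): u = (0, 1, 0).
  ||u|| = √((0)² + (1)² + (0)²) = √(1) = 1,  v_1 = u/||u|| ≈ (0, 1, 0) (||v_1|| = 1).

λ_1 = 8,  λ_2 = 7.618,  λ_3 = 5.382;  v_1 ≈ (0, 1, 0)


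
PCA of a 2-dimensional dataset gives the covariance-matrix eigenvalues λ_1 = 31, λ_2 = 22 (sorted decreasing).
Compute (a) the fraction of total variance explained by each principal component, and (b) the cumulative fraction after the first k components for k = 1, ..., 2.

Step 1 — total variance = trace(Sigma) = Σ λ_i = 31 + 22 = 53.

Step 2 — fraction explained by component i = λ_i / Σ λ:
  PC1: 31/53 = 0.5849
  PC2: 22/53 = 0.4151

Step 3 — cumulative fraction after k components = (λ_1 + ... + λ_k) / Σ λ:
  k = 1: 31/53 = 0.5849
  k = 2: (31 + 22)/53 = 53/53 = 1

Summary (fraction, with percent):

explained: PC1 0.5849 (58.49%), PC2 0.4151 (41.51%);  cumulative: 0.5849, 1


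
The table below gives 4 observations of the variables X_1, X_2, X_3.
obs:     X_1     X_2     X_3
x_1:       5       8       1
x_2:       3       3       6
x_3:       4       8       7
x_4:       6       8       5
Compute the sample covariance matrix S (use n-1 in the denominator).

Step 1 — column means:
  mean(X_1) = (5 + 3 + 4 + 6) / 4 = 18/4 = 4.5
  mean(X_2) = (8 + 3 + 8 + 8) / 4 = 27/4 = 6.75
  mean(X_3) = (1 + 6 + 7 + 5) / 4 = 19/4 = 4.75

Step 2 — sample covariance S[i,j] = (1/(n-1)) · Σ_k (x_{k,i} - mean_i) · (x_{k,j} - mean_j), with n-1 = 3.
  S[X_1,X_1] = ((0.5)·(0.5) + (-1.5)·(-1.5) + (-0.5)·(-0.5) + (1.5)·(1.5)) / 3 = 5/3 = 1.6667
  S[X_1,X_2] = ((0.5)·(1.25) + (-1.5)·(-3.75) + (-0.5)·(1.25) + (1.5)·(1.25)) / 3 = 7.5/3 = 2.5
  S[X_1,X_3] = ((0.5)·(-3.75) + (-1.5)·(1.25) + (-0.5)·(2.25) + (1.5)·(0.25)) / 3 = -4.5/3 = -1.5
  S[X_2,X_2] = ((1.25)·(1.25) + (-3.75)·(-3.75) + (1.25)·(1.25) + (1.25)·(1.25)) / 3 = 18.75/3 = 6.25
  S[X_2,X_3] = ((1.25)·(-3.75) + (-3.75)·(1.25) + (1.25)·(2.25) + (1.25)·(0.25)) / 3 = -6.25/3 = -2.0833
  S[X_3,X_3] = ((-3.75)·(-3.75) + (1.25)·(1.25) + (2.25)·(2.25) + (0.25)·(0.25)) / 3 = 20.75/3 = 6.9167

S is symmetric (S[j,i] = S[i,j]). Assembling:

S = [[1.6667, 2.5, -1.5],
 [2.5, 6.25, -2.0833],
 [-1.5, -2.0833, 6.9167]]


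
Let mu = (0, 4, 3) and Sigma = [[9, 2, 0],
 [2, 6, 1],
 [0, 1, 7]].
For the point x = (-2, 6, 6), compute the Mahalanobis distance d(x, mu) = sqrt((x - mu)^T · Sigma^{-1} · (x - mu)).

Step 1 — centre the observation: (x - mu) = (-2, 2, 3).

Step 2 — invert Sigma (cofactor / det for 3×3, or solve directly):
  Sigma^{-1} = [[0.1202, -0.0411, 0.0059],
 [-0.0411, 0.1848, -0.0264],
 [0.0059, -0.0264, 0.1466]].

Step 3 — form the quadratic (x - mu)^T · Sigma^{-1} · (x - mu):
  Sigma^{-1} · (x - mu) = (-0.305, 0.3724, 0.3754).
  (x - mu)^T · [Sigma^{-1} · (x - mu)] = (-2)·(-0.305) + (2)·(0.3724) + (3)·(0.3754) = 2.4809.

Step 4 — take square root: d = √(2.4809) ≈ 1.5751.

d(x, mu) = √(2.4809) ≈ 1.5751


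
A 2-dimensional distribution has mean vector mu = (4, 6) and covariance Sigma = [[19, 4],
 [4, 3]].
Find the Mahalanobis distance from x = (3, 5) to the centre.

Step 1 — centre the observation: (x - mu) = (-1, -1).

Step 2 — invert Sigma. det(Sigma) = 19·3 - (4)² = 41.
  Sigma^{-1} = (1/det) · [[d, -b], [-b, a]] = [[0.0732, -0.0976],
 [-0.0976, 0.4634]].

Step 3 — form the quadratic (x - mu)^T · Sigma^{-1} · (x - mu):
  Sigma^{-1} · (x - mu) = (0.0244, -0.3659).
  (x - mu)^T · [Sigma^{-1} · (x - mu)] = (-1)·(0.0244) + (-1)·(-0.3659) = 0.3415.

Step 4 — take square root: d = √(0.3415) ≈ 0.5843.

d(x, mu) = √(0.3415) ≈ 0.5843


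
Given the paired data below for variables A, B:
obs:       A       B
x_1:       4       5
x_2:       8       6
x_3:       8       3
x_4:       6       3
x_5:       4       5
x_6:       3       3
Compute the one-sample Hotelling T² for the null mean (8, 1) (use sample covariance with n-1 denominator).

Step 1 — sample mean vector:
  mean(A) = (4 + 8 + 8 + 6 + 4 + 3) / 6 = 33/6 = 5.5
  mean(B) = (5 + 6 + 3 + 3 + 5 + 3) / 6 = 25/6 = 4.1667
  x̄ = (5.5, 4.1667),  deviation x̄ - mu_0 = (5.5, 4.1667) - (8, 1) = (-2.5, 3.1667).

Step 2 — sample covariance matrix, S[i,j] = (1/(n-1)) · Σ_k (x_{k,i} - mean_i) · (x_{k,j} - mean_j), divisor n-1 = 5:
  S[A,A] = ((-1.5)·(-1.5) + (2.5)·(2.5) + (2.5)·(2.5) + (0.5)·(0.5) + (-1.5)·(-1.5) + (-2.5)·(-2.5)) / 5 = 23.5/5 = 4.7
  S[A,B] = ((-1.5)·(0.8333) + (2.5)·(1.8333) + (2.5)·(-1.1667) + (0.5)·(-1.1667) + (-1.5)·(0.8333) + (-2.5)·(-1.1667)) / 5 = 1.5/5 = 0.3
  S[B,B] = ((0.8333)·(0.8333) + (1.8333)·(1.8333) + (-1.1667)·(-1.1667) + (-1.1667)·(-1.1667) + (0.8333)·(0.8333) + (-1.1667)·(-1.1667)) / 5 = 8.8333/5 = 1.7667
  S = [[4.7, 0.3],
 [0.3, 1.7667]].

Step 3 — invert S. det(S) = 4.7·1.7667 - (0.3)² = 8.2133.
  S^{-1} = (1/det) · [[d, -b], [-b, a]] = [[0.2151, -0.0365],
 [-0.0365, 0.5722]].

Step 4 — quadratic form (x̄ - mu_0)^T · S^{-1} · (x̄ - mu_0):
  S^{-1} · (x̄ - mu_0) = (-0.6534, 1.9034),
  (x̄ - mu_0)^T · [...] = (-2.5)·(-0.6534) + (3.1667)·(1.9034) = 7.661.

Step 5 — scale by n: T² = 6 · 7.661 = 45.9659.

T² ≈ 45.9659


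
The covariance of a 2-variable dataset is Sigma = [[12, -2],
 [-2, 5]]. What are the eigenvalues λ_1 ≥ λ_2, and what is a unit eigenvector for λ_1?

Step 1 — characteristic polynomial of 2×2 Sigma:
  det(Sigma - λI) = λ² - trace · λ + det = 0.
  trace = 12 + 5 = 17, det = 12·5 - (-2)² = 56.
Step 2 — discriminant:
  Δ = trace² - 4·det = 289 - 224 = 65.
Step 3 — eigenvalues:
  λ = (trace ± √Δ)/2 = (17 ± 8.0623)/2,
  λ_1 = 12.5311,  λ_2 = 4.4689.

Step 4 — unit eigenvector for λ_1: solve (Sigma - λ_1 I)v = 0. First row:
  (12 - 12.5311)·v_x + (-2)·v_y = 0, i.e. (-0.5311)·v_x + (-2)·v_y = 0,
  so v ∝ (b, λ_1 - a) = (-2, 0.5311); multiply by -1 so the first entry is positive: u = (2, -0.5311).
  ||u|| = √((2)² + (-0.5311)²) = √(4.2821) ≈ 2.0693,
  v_1 = u/||u|| ≈ (0.9665, -0.2567) (||v_1|| = 1).

λ_1 = 12.5311,  λ_2 = 4.4689;  v_1 ≈ (0.9665, -0.2567)


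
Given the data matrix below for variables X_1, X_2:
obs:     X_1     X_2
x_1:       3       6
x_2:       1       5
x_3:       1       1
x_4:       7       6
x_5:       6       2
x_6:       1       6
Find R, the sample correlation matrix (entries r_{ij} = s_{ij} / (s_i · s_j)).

Step 1 — column means:
  mean(X_1) = (3 + 1 + 1 + 7 + 6 + 1) / 6 = 19/6 = 3.1667
  mean(X_2) = (6 + 5 + 1 + 6 + 2 + 6) / 6 = 26/6 = 4.3333

Step 2 — sample variances and covariances s[i,j] = (1/(n-1)) · Σ_k (x_{k,i} - mean_i) · (x_{k,j} - mean_j), with n-1 = 5:
  s[X_1,X_1] = ((-0.1667)·(-0.1667) + (-2.1667)·(-2.1667) + (-2.1667)·(-2.1667) + (3.8333)·(3.8333) + (2.8333)·(2.8333) + (-2.1667)·(-2.1667)) / 5 = 36.8333/5 = 7.3667
  s[X_1,X_2] = ((-0.1667)·(1.6667) + (-2.1667)·(0.6667) + (-2.1667)·(-3.3333) + (3.8333)·(1.6667) + (2.8333)·(-2.3333) + (-2.1667)·(1.6667)) / 5 = 1.6667/5 = 0.3333
  s[X_2,X_2] = ((1.6667)·(1.6667) + (0.6667)·(0.6667) + (-3.3333)·(-3.3333) + (1.6667)·(1.6667) + (-2.3333)·(-2.3333) + (1.6667)·(1.6667)) / 5 = 25.3333/5 = 5.0667
  Sample standard deviations s_i = √(s[i,i]):
  s(X_1) = √(7.3667) = 2.7142
  s(X_2) = √(5.0667) = 2.2509

Step 3 — r_{ij} = s_{ij} / (s_i · s_j):
  r[X_1,X_1] = 1 (diagonal).
  r[X_1,X_2] = 0.3333 / (2.7142 · 2.2509) = 0.3333 / 6.1094 = 0.0546
  r[X_2,X_2] = 1 (diagonal).

R is symmetric with unit diagonal. Assembling:

R = [[1, 0.0546],
 [0.0546, 1]]


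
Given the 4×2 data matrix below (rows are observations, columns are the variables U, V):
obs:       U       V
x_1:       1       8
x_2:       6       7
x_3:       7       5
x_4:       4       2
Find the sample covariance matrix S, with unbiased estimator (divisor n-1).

Step 1 — column means:
  mean(U) = (1 + 6 + 7 + 4) / 4 = 18/4 = 4.5
  mean(V) = (8 + 7 + 5 + 2) / 4 = 22/4 = 5.5

Step 2 — sample covariance S[i,j] = (1/(n-1)) · Σ_k (x_{k,i} - mean_i) · (x_{k,j} - mean_j), with n-1 = 3.
  S[U,U] = ((-3.5)·(-3.5) + (1.5)·(1.5) + (2.5)·(2.5) + (-0.5)·(-0.5)) / 3 = 21/3 = 7
  S[U,V] = ((-3.5)·(2.5) + (1.5)·(1.5) + (2.5)·(-0.5) + (-0.5)·(-3.5)) / 3 = -6/3 = -2
  S[V,V] = ((2.5)·(2.5) + (1.5)·(1.5) + (-0.5)·(-0.5) + (-3.5)·(-3.5)) / 3 = 21/3 = 7

S is symmetric (S[j,i] = S[i,j]). Assembling:

S = [[7, -2],
 [-2, 7]]


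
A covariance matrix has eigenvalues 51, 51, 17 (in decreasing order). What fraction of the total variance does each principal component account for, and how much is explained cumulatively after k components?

Step 1 — total variance = trace(Sigma) = Σ λ_i = 51 + 51 + 17 = 119.

Step 2 — fraction explained by component i = λ_i / Σ λ:
  PC1: 51/119 = 0.4286
  PC2: 51/119 = 0.4286
  PC3: 17/119 = 0.1429

Step 3 — cumulative fraction after k components = (λ_1 + ... + λ_k) / Σ λ:
  k = 1: 51/119 = 0.4286
  k = 2: (51 + 51)/119 = 102/119 = 0.8571
  k = 3: (51 + 51 + 17)/119 = 119/119 = 1

Summary (fraction, with percent):

explained: PC1 0.4286 (42.86%), PC2 0.4286 (42.86%), PC3 0.1429 (14.29%);  cumulative: 0.4286, 0.8571, 1


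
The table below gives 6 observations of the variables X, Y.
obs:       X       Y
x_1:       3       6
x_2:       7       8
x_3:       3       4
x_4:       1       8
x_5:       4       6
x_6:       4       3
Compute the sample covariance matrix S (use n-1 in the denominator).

Step 1 — column means:
  mean(X) = (3 + 7 + 3 + 1 + 4 + 4) / 6 = 22/6 = 3.6667
  mean(Y) = (6 + 8 + 4 + 8 + 6 + 3) / 6 = 35/6 = 5.8333

Step 2 — sample covariance S[i,j] = (1/(n-1)) · Σ_k (x_{k,i} - mean_i) · (x_{k,j} - mean_j), with n-1 = 5.
  S[X,X] = ((-0.6667)·(-0.6667) + (3.3333)·(3.3333) + (-0.6667)·(-0.6667) + (-2.6667)·(-2.6667) + (0.3333)·(0.3333) + (0.3333)·(0.3333)) / 5 = 19.3333/5 = 3.8667
  S[X,Y] = ((-0.6667)·(0.1667) + (3.3333)·(2.1667) + (-0.6667)·(-1.8333) + (-2.6667)·(2.1667) + (0.3333)·(0.1667) + (0.3333)·(-2.8333)) / 5 = 1.6667/5 = 0.3333
  S[Y,Y] = ((0.1667)·(0.1667) + (2.1667)·(2.1667) + (-1.8333)·(-1.8333) + (2.1667)·(2.1667) + (0.1667)·(0.1667) + (-2.8333)·(-2.8333)) / 5 = 20.8333/5 = 4.1667

S is symmetric (S[j,i] = S[i,j]). Assembling:

S = [[3.8667, 0.3333],
 [0.3333, 4.1667]]


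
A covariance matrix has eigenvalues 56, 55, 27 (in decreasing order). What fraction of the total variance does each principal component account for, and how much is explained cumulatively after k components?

Step 1 — total variance = trace(Sigma) = Σ λ_i = 56 + 55 + 27 = 138.

Step 2 — fraction explained by component i = λ_i / Σ λ:
  PC1: 56/138 = 0.4058
  PC2: 55/138 = 0.3986
  PC3: 27/138 = 0.1957

Step 3 — cumulative fraction after k components = (λ_1 + ... + λ_k) / Σ λ:
  k = 1: 56/138 = 0.4058
  k = 2: (56 + 55)/138 = 111/138 = 0.8043
  k = 3: (56 + 55 + 27)/138 = 138/138 = 1

Summary (fraction, with percent):

explained: PC1 0.4058 (40.58%), PC2 0.3986 (39.86%), PC3 0.1957 (19.57%);  cumulative: 0.4058, 0.8043, 1


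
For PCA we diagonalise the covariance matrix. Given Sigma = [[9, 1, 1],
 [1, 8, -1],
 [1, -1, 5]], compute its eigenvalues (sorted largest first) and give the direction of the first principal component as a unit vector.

Step 1 — characteristic polynomial p(λ) = det(λI - Sigma) = λ³ - tr·λ² + c_1·λ - det, where tr = trace, c_1 = sum of the principal 2×2 minors, det = det(Sigma):
  tr = 9 + 8 + 5 = 22,
  c_1 = (9·8 - (1)²) + (9·5 - (1)²) + (8·5 - (-1)²) = 71 + 44 + 39 = 154,
  det = 9·(8·5 - (-1)²) - (1)·((1)·5 - (-1)·(1)) + (1)·((1)·(-1) - 8·(1)) = 9·(39) - (1)·(6) + (1)·(-9) = 336.
  So p(λ) = λ³ - 22λ² + 154λ - 336.
Step 2 — look for an integer root (rational root theorem: any rational root is an integer divisor of 336). Testing λ = 8:
  p(8) = 512 - 1408 + 1232 - 336 = 0  ✓
  Dividing out (λ - 8): p(λ) = (λ - 8)(λ² - 14λ + 42).
Step 3 — remaining eigenvalues from the quadratic λ² - 14λ + 42 = 0:
  Δ = 14² - 4·42 = 196 - 168 = 28,  λ = (14 ± √28)/2 = (14 ± 5.2915)/2 ≈ 9.6458 or 4.3542.
  Sorted: λ_1 = 9.6458,  λ_2 = 8,  λ_3 = 4.3542  (check: sum = 22 = tr ✓).

Step 4 — unit eigenvector for λ_1 ≈ 9.6458: v spans the null space of (Sigma - λ_1 I), whose rows are
  r_1 = (-0.6458, 1, 1),  r_2 = (1, -1.6458, -1),  r_3 = (1, -1, -4.6458).
  v is orthogonal to every row, so take v ∝ r_2 × r_3 = ((-1.6458)·(-4.6458) - (-1)·(-1), (-1)·(1) - (1)·(-4.6458), (1)·(-1) - (-1.6458)·(1)) ≈ (6.6458, 3.6458, 0.6458).
  Let u = (6.6458, 3.6458, 0.6458).
  ||u|| = √((6.6458)² + (3.6458)² + (0.6458)²) = √(57.8745) ≈ 7.6075,  v_1 = u/||u|| ≈ (0.8736, 0.4792, 0.0849) (||v_1|| = 1).

λ_1 = 9.6458,  λ_2 = 8,  λ_3 = 4.3542;  v_1 ≈ (0.8736, 0.4792, 0.0849)


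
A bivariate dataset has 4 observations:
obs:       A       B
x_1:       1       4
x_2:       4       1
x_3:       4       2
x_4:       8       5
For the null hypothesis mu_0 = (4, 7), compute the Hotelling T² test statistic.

Step 1 — sample mean vector:
  mean(A) = (1 + 4 + 4 + 8) / 4 = 17/4 = 4.25
  mean(B) = (4 + 1 + 2 + 5) / 4 = 12/4 = 3
  x̄ = (4.25, 3),  deviation x̄ - mu_0 = (4.25, 3) - (4, 7) = (0.25, -4).

Step 2 — sample covariance matrix, S[i,j] = (1/(n-1)) · Σ_k (x_{k,i} - mean_i) · (x_{k,j} - mean_j), divisor n-1 = 3:
  S[A,A] = ((-3.25)·(-3.25) + (-0.25)·(-0.25) + (-0.25)·(-0.25) + (3.75)·(3.75)) / 3 = 24.75/3 = 8.25
  S[A,B] = ((-3.25)·(1) + (-0.25)·(-2) + (-0.25)·(-1) + (3.75)·(2)) / 3 = 5/3 = 1.6667
  S[B,B] = ((1)·(1) + (-2)·(-2) + (-1)·(-1) + (2)·(2)) / 3 = 10/3 = 3.3333
  S = [[8.25, 1.6667],
 [1.6667, 3.3333]].

Step 3 — invert S. det(S) = 8.25·3.3333 - (1.6667)² = 24.7222.
  S^{-1} = (1/det) · [[d, -b], [-b, a]] = [[0.1348, -0.0674],
 [-0.0674, 0.3337]].

Step 4 — quadratic form (x̄ - mu_0)^T · S^{-1} · (x̄ - mu_0):
  S^{-1} · (x̄ - mu_0) = (0.3034, -1.3517),
  (x̄ - mu_0)^T · [...] = (0.25)·(0.3034) + (-4)·(-1.3517) = 5.4826.

Step 5 — scale by n: T² = 4 · 5.4826 = 21.9303.

T² ≈ 21.9303


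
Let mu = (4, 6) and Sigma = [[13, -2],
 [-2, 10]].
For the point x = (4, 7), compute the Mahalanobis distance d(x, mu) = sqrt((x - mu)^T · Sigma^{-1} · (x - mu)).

Step 1 — centre the observation: (x - mu) = (0, 1).

Step 2 — invert Sigma. det(Sigma) = 13·10 - (-2)² = 126.
  Sigma^{-1} = (1/det) · [[d, -b], [-b, a]] = [[0.0794, 0.0159],
 [0.0159, 0.1032]].

Step 3 — form the quadratic (x - mu)^T · Sigma^{-1} · (x - mu):
  Sigma^{-1} · (x - mu) = (0.0159, 0.1032).
  (x - mu)^T · [Sigma^{-1} · (x - mu)] = (0)·(0.0159) + (1)·(0.1032) = 0.1032.

Step 4 — take square root: d = √(0.1032) ≈ 0.3212.

d(x, mu) = √(0.1032) ≈ 0.3212


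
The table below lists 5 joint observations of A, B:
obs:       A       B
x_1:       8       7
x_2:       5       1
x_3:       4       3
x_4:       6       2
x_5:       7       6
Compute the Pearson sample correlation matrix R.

Step 1 — column means:
  mean(A) = (8 + 5 + 4 + 6 + 7) / 5 = 30/5 = 6
  mean(B) = (7 + 1 + 3 + 2 + 6) / 5 = 19/5 = 3.8

Step 2 — sample variances and covariances s[i,j] = (1/(n-1)) · Σ_k (x_{k,i} - mean_i) · (x_{k,j} - mean_j), with n-1 = 4:
  s[A,A] = ((2)·(2) + (-1)·(-1) + (-2)·(-2) + (0)·(0) + (1)·(1)) / 4 = 10/4 = 2.5
  s[A,B] = ((2)·(3.2) + (-1)·(-2.8) + (-2)·(-0.8) + (0)·(-1.8) + (1)·(2.2)) / 4 = 13/4 = 3.25
  s[B,B] = ((3.2)·(3.2) + (-2.8)·(-2.8) + (-0.8)·(-0.8) + (-1.8)·(-1.8) + (2.2)·(2.2)) / 4 = 26.8/4 = 6.7
  Sample standard deviations s_i = √(s[i,i]):
  s(A) = √(2.5) = 1.5811
  s(B) = √(6.7) = 2.5884

Step 3 — r_{ij} = s_{ij} / (s_i · s_j):
  r[A,A] = 1 (diagonal).
  r[A,B] = 3.25 / (1.5811 · 2.5884) = 3.25 / 4.0927 = 0.7941
  r[B,B] = 1 (diagonal).

R is symmetric with unit diagonal. Assembling:

R = [[1, 0.7941],
 [0.7941, 1]]


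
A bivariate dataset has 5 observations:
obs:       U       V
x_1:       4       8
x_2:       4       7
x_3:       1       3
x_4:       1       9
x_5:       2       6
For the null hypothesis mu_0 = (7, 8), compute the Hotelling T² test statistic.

Step 1 — sample mean vector:
  mean(U) = (4 + 4 + 1 + 1 + 2) / 5 = 12/5 = 2.4
  mean(V) = (8 + 7 + 3 + 9 + 6) / 5 = 33/5 = 6.6
  x̄ = (2.4, 6.6),  deviation x̄ - mu_0 = (2.4, 6.6) - (7, 8) = (-4.6, -1.4).

Step 2 — sample covariance matrix, S[i,j] = (1/(n-1)) · Σ_k (x_{k,i} - mean_i) · (x_{k,j} - mean_j), divisor n-1 = 4:
  S[U,U] = ((1.6)·(1.6) + (1.6)·(1.6) + (-1.4)·(-1.4) + (-1.4)·(-1.4) + (-0.4)·(-0.4)) / 4 = 9.2/4 = 2.3
  S[U,V] = ((1.6)·(1.4) + (1.6)·(0.4) + (-1.4)·(-3.6) + (-1.4)·(2.4) + (-0.4)·(-0.6)) / 4 = 4.8/4 = 1.2
  S[V,V] = ((1.4)·(1.4) + (0.4)·(0.4) + (-3.6)·(-3.6) + (2.4)·(2.4) + (-0.6)·(-0.6)) / 4 = 21.2/4 = 5.3
  S = [[2.3, 1.2],
 [1.2, 5.3]].

Step 3 — invert S. det(S) = 2.3·5.3 - (1.2)² = 10.75.
  S^{-1} = (1/det) · [[d, -b], [-b, a]] = [[0.493, -0.1116],
 [-0.1116, 0.214]].

Step 4 — quadratic form (x̄ - mu_0)^T · S^{-1} · (x̄ - mu_0):
  S^{-1} · (x̄ - mu_0) = (-2.1116, 0.214),
  (x̄ - mu_0)^T · [...] = (-4.6)·(-2.1116) + (-1.4)·(0.214) = 9.414.

Step 5 — scale by n: T² = 5 · 9.414 = 47.0698.

T² ≈ 47.0698


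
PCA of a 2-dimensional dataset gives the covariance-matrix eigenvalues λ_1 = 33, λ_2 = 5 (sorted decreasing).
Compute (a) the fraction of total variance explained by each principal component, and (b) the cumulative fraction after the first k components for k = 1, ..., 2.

Step 1 — total variance = trace(Sigma) = Σ λ_i = 33 + 5 = 38.

Step 2 — fraction explained by component i = λ_i / Σ λ:
  PC1: 33/38 = 0.8684
  PC2: 5/38 = 0.1316

Step 3 — cumulative fraction after k components = (λ_1 + ... + λ_k) / Σ λ:
  k = 1: 33/38 = 0.8684
  k = 2: (33 + 5)/38 = 38/38 = 1

Summary (fraction, with percent):

explained: PC1 0.8684 (86.84%), PC2 0.1316 (13.16%);  cumulative: 0.8684, 1


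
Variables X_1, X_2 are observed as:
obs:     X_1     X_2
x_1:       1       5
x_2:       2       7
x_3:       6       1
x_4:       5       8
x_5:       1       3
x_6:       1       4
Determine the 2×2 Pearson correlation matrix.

Step 1 — column means:
  mean(X_1) = (1 + 2 + 6 + 5 + 1 + 1) / 6 = 16/6 = 2.6667
  mean(X_2) = (5 + 7 + 1 + 8 + 3 + 4) / 6 = 28/6 = 4.6667

Step 2 — sample variances and covariances s[i,j] = (1/(n-1)) · Σ_k (x_{k,i} - mean_i) · (x_{k,j} - mean_j), with n-1 = 5:
  s[X_1,X_1] = ((-1.6667)·(-1.6667) + (-0.6667)·(-0.6667) + (3.3333)·(3.3333) + (2.3333)·(2.3333) + (-1.6667)·(-1.6667) + (-1.6667)·(-1.6667)) / 5 = 25.3333/5 = 5.0667
  s[X_1,X_2] = ((-1.6667)·(0.3333) + (-0.6667)·(2.3333) + (3.3333)·(-3.6667) + (2.3333)·(3.3333) + (-1.6667)·(-1.6667) + (-1.6667)·(-0.6667)) / 5 = -2.6667/5 = -0.5333
  s[X_2,X_2] = ((0.3333)·(0.3333) + (2.3333)·(2.3333) + (-3.6667)·(-3.6667) + (3.3333)·(3.3333) + (-1.6667)·(-1.6667) + (-0.6667)·(-0.6667)) / 5 = 33.3333/5 = 6.6667
  Sample standard deviations s_i = √(s[i,i]):
  s(X_1) = √(5.0667) = 2.2509
  s(X_2) = √(6.6667) = 2.582

Step 3 — r_{ij} = s_{ij} / (s_i · s_j):
  r[X_1,X_1] = 1 (diagonal).
  r[X_1,X_2] = -0.5333 / (2.2509 · 2.582) = -0.5333 / 5.8119 = -0.0918
  r[X_2,X_2] = 1 (diagonal).

R is symmetric with unit diagonal. Assembling:

R = [[1, -0.0918],
 [-0.0918, 1]]


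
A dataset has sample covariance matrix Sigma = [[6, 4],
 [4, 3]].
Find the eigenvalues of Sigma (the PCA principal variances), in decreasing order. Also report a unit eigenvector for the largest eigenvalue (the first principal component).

Step 1 — characteristic polynomial of 2×2 Sigma:
  det(Sigma - λI) = λ² - trace · λ + det = 0.
  trace = 6 + 3 = 9, det = 6·3 - (4)² = 2.
Step 2 — discriminant:
  Δ = trace² - 4·det = 81 - 8 = 73.
Step 3 — eigenvalues:
  λ = (trace ± √Δ)/2 = (9 ± 8.544)/2,
  λ_1 = 8.772,  λ_2 = 0.228.

Step 4 — unit eigenvector for λ_1: solve (Sigma - λ_1 I)v = 0. First row:
  (6 - 8.772)·v_x + (4)·v_y = 0, i.e. (-2.772)·v_x + (4)·v_y = 0,
  so v ∝ (b, λ_1 - a) = (4, 2.772) = u.
  ||u|| = √((4)² + (2.772)²) = √(23.684) ≈ 4.8666,
  v_1 = u/||u|| ≈ (0.8219, 0.5696) (||v_1|| = 1).

λ_1 = 8.772,  λ_2 = 0.228;  v_1 ≈ (0.8219, 0.5696)


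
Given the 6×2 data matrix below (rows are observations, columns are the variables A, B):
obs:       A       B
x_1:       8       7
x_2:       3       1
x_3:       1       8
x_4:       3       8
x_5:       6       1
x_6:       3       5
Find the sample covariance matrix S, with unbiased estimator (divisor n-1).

Step 1 — column means:
  mean(A) = (8 + 3 + 1 + 3 + 6 + 3) / 6 = 24/6 = 4
  mean(B) = (7 + 1 + 8 + 8 + 1 + 5) / 6 = 30/6 = 5

Step 2 — sample covariance S[i,j] = (1/(n-1)) · Σ_k (x_{k,i} - mean_i) · (x_{k,j} - mean_j), with n-1 = 5.
  S[A,A] = ((4)·(4) + (-1)·(-1) + (-3)·(-3) + (-1)·(-1) + (2)·(2) + (-1)·(-1)) / 5 = 32/5 = 6.4
  S[A,B] = ((4)·(2) + (-1)·(-4) + (-3)·(3) + (-1)·(3) + (2)·(-4) + (-1)·(0)) / 5 = -8/5 = -1.6
  S[B,B] = ((2)·(2) + (-4)·(-4) + (3)·(3) + (3)·(3) + (-4)·(-4) + (0)·(0)) / 5 = 54/5 = 10.8

S is symmetric (S[j,i] = S[i,j]). Assembling:

S = [[6.4, -1.6],
 [-1.6, 10.8]]


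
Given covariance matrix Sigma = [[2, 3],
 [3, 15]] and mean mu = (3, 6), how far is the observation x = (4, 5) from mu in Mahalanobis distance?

Step 1 — centre the observation: (x - mu) = (1, -1).

Step 2 — invert Sigma. det(Sigma) = 2·15 - (3)² = 21.
  Sigma^{-1} = (1/det) · [[d, -b], [-b, a]] = [[0.7143, -0.1429],
 [-0.1429, 0.0952]].

Step 3 — form the quadratic (x - mu)^T · Sigma^{-1} · (x - mu):
  Sigma^{-1} · (x - mu) = (0.8571, -0.2381).
  (x - mu)^T · [Sigma^{-1} · (x - mu)] = (1)·(0.8571) + (-1)·(-0.2381) = 1.0952.

Step 4 — take square root: d = √(1.0952) ≈ 1.0465.

d(x, mu) = √(1.0952) ≈ 1.0465


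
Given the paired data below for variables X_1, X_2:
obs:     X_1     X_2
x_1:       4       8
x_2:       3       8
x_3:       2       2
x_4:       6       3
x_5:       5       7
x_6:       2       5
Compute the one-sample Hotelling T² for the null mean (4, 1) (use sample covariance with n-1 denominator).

Step 1 — sample mean vector:
  mean(X_1) = (4 + 3 + 2 + 6 + 5 + 2) / 6 = 22/6 = 3.6667
  mean(X_2) = (8 + 8 + 2 + 3 + 7 + 5) / 6 = 33/6 = 5.5
  x̄ = (3.6667, 5.5),  deviation x̄ - mu_0 = (3.6667, 5.5) - (4, 1) = (-0.3333, 4.5).

Step 2 — sample covariance matrix, S[i,j] = (1/(n-1)) · Σ_k (x_{k,i} - mean_i) · (x_{k,j} - mean_j), divisor n-1 = 5:
  S[X_1,X_1] = ((0.3333)·(0.3333) + (-0.6667)·(-0.6667) + (-1.6667)·(-1.6667) + (2.3333)·(2.3333) + (1.3333)·(1.3333) + (-1.6667)·(-1.6667)) / 5 = 13.3333/5 = 2.6667
  S[X_1,X_2] = ((0.3333)·(2.5) + (-0.6667)·(2.5) + (-1.6667)·(-3.5) + (2.3333)·(-2.5) + (1.3333)·(1.5) + (-1.6667)·(-0.5)) / 5 = 2/5 = 0.4
  S[X_2,X_2] = ((2.5)·(2.5) + (2.5)·(2.5) + (-3.5)·(-3.5) + (-2.5)·(-2.5) + (1.5)·(1.5) + (-0.5)·(-0.5)) / 5 = 33.5/5 = 6.7
  S = [[2.6667, 0.4],
 [0.4, 6.7]].

Step 3 — invert S. det(S) = 2.6667·6.7 - (0.4)² = 17.7067.
  S^{-1} = (1/det) · [[d, -b], [-b, a]] = [[0.3784, -0.0226],
 [-0.0226, 0.1506]].

Step 4 — quadratic form (x̄ - mu_0)^T · S^{-1} · (x̄ - mu_0):
  S^{-1} · (x̄ - mu_0) = (-0.2278, 0.6852),
  (x̄ - mu_0)^T · [...] = (-0.3333)·(-0.2278) + (4.5)·(0.6852) = 3.1595.

Step 5 — scale by n: T² = 6 · 3.1595 = 18.9571.

T² ≈ 18.9571


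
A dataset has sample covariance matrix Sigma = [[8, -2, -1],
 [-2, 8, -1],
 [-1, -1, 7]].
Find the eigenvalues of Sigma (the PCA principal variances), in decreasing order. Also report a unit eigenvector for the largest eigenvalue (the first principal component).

Step 1 — characteristic polynomial p(λ) = det(λI - Sigma) = λ³ - tr·λ² + c_1·λ - det, where tr = trace, c_1 = sum of the principal 2×2 minors, det = det(Sigma):
  tr = 8 + 8 + 7 = 23,
  c_1 = (8·8 - (-2)²) + (8·7 - (-1)²) + (8·7 - (-1)²) = 60 + 55 + 55 = 170,
  det = 8·(8·7 - (-1)²) - (-2)·((-2)·7 - (-1)·(-1)) + (-1)·((-2)·(-1) - 8·(-1)) = 8·(55) - (-2)·(-15) + (-1)·(10) = 400.
  So p(λ) = λ³ - 23λ² + 170λ - 400.
Step 2 — look for an integer root (rational root theorem: any rational root is an integer divisor of 400). Testing λ = 5:
  p(5) = 125 - 575 + 850 - 400 = 0  ✓
  Dividing out (λ - 5): p(λ) = (λ - 5)(λ² - 18λ + 80).
Step 3 — remaining eigenvalues from the quadratic λ² - 18λ + 80 = 0:
  Δ = 18² - 4·80 = 324 - 320 = 4,  λ = (18 ± √4)/2 = (18 ± 2)/2 = 10 or 8.
  Sorted: λ_1 = 10,  λ_2 = 8,  λ_3 = 5  (check: sum = 23 = tr ✓).

Step 4 — unit eigenvector for λ_1 = 10: v spans the null space of (Sigma - λ_1 I), whose rows are
  r_1 = (-2, -2, -1),  r_2 = (-2, -2, -1),  r_3 = (-1, -1, -3).
  v is orthogonal to every row, so take v ∝ r_1 × r_3 = ((-2)·(-3) - (-1)·(-1), (-1)·(-1) - (-2)·(-3), (-2)·(-1) - (-2)·(-1)) = (5, -5, 0).
  Rescale (divide by 5): u = (1, -1, 0).
  ||u|| = √((1)² + (-1)² + (0)²) = √(2) ≈ 1.4142,  v_1 = u/||u|| ≈ (0.7071, -0.7071, 0) (||v_1|| = 1).

λ_1 = 10,  λ_2 = 8,  λ_3 = 5;  v_1 ≈ (0.7071, -0.7071, 0)


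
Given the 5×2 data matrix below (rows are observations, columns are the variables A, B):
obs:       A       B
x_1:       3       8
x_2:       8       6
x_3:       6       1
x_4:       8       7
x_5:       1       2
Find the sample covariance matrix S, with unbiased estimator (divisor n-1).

Step 1 — column means:
  mean(A) = (3 + 8 + 6 + 8 + 1) / 5 = 26/5 = 5.2
  mean(B) = (8 + 6 + 1 + 7 + 2) / 5 = 24/5 = 4.8

Step 2 — sample covariance S[i,j] = (1/(n-1)) · Σ_k (x_{k,i} - mean_i) · (x_{k,j} - mean_j), with n-1 = 4.
  S[A,A] = ((-2.2)·(-2.2) + (2.8)·(2.8) + (0.8)·(0.8) + (2.8)·(2.8) + (-4.2)·(-4.2)) / 4 = 38.8/4 = 9.7
  S[A,B] = ((-2.2)·(3.2) + (2.8)·(1.2) + (0.8)·(-3.8) + (2.8)·(2.2) + (-4.2)·(-2.8)) / 4 = 11.2/4 = 2.8
  S[B,B] = ((3.2)·(3.2) + (1.2)·(1.2) + (-3.8)·(-3.8) + (2.2)·(2.2) + (-2.8)·(-2.8)) / 4 = 38.8/4 = 9.7

S is symmetric (S[j,i] = S[i,j]). Assembling:

S = [[9.7, 2.8],
 [2.8, 9.7]]


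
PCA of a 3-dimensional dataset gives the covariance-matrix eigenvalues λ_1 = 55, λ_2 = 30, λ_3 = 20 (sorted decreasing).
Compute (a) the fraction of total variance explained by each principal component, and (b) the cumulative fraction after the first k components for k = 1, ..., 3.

Step 1 — total variance = trace(Sigma) = Σ λ_i = 55 + 30 + 20 = 105.

Step 2 — fraction explained by component i = λ_i / Σ λ:
  PC1: 55/105 = 0.5238
  PC2: 30/105 = 0.2857
  PC3: 20/105 = 0.1905

Step 3 — cumulative fraction after k components = (λ_1 + ... + λ_k) / Σ λ:
  k = 1: 55/105 = 0.5238
  k = 2: (55 + 30)/105 = 85/105 = 0.8095
  k = 3: (55 + 30 + 20)/105 = 105/105 = 1

Summary (fraction, with percent):

explained: PC1 0.5238 (52.38%), PC2 0.2857 (28.57%), PC3 0.1905 (19.05%);  cumulative: 0.5238, 0.8095, 1


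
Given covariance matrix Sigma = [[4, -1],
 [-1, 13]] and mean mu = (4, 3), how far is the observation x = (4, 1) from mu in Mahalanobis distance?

Step 1 — centre the observation: (x - mu) = (0, -2).

Step 2 — invert Sigma. det(Sigma) = 4·13 - (-1)² = 51.
  Sigma^{-1} = (1/det) · [[d, -b], [-b, a]] = [[0.2549, 0.0196],
 [0.0196, 0.0784]].

Step 3 — form the quadratic (x - mu)^T · Sigma^{-1} · (x - mu):
  Sigma^{-1} · (x - mu) = (-0.0392, -0.1569).
  (x - mu)^T · [Sigma^{-1} · (x - mu)] = (0)·(-0.0392) + (-2)·(-0.1569) = 0.3137.

Step 4 — take square root: d = √(0.3137) ≈ 0.5601.

d(x, mu) = √(0.3137) ≈ 0.5601


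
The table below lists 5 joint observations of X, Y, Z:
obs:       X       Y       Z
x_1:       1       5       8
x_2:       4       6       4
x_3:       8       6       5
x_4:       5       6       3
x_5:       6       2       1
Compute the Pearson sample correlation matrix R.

Step 1 — column means:
  mean(X) = (1 + 4 + 8 + 5 + 6) / 5 = 24/5 = 4.8
  mean(Y) = (5 + 6 + 6 + 6 + 2) / 5 = 25/5 = 5
  mean(Z) = (8 + 4 + 5 + 3 + 1) / 5 = 21/5 = 4.2

Step 2 — sample variances and covariances s[i,j] = (1/(n-1)) · Σ_k (x_{k,i} - mean_i) · (x_{k,j} - mean_j), with n-1 = 4:
  s[X,X] = ((-3.8)·(-3.8) + (-0.8)·(-0.8) + (3.2)·(3.2) + (0.2)·(0.2) + (1.2)·(1.2)) / 4 = 26.8/4 = 6.7
  s[X,Y] = ((-3.8)·(0) + (-0.8)·(1) + (3.2)·(1) + (0.2)·(1) + (1.2)·(-3)) / 4 = -1/4 = -0.25
  s[X,Z] = ((-3.8)·(3.8) + (-0.8)·(-0.2) + (3.2)·(0.8) + (0.2)·(-1.2) + (1.2)·(-3.2)) / 4 = -15.8/4 = -3.95
  s[Y,Y] = ((0)·(0) + (1)·(1) + (1)·(1) + (1)·(1) + (-3)·(-3)) / 4 = 12/4 = 3
  s[Y,Z] = ((0)·(3.8) + (1)·(-0.2) + (1)·(0.8) + (1)·(-1.2) + (-3)·(-3.2)) / 4 = 9/4 = 2.25
  s[Z,Z] = ((3.8)·(3.8) + (-0.2)·(-0.2) + (0.8)·(0.8) + (-1.2)·(-1.2) + (-3.2)·(-3.2)) / 4 = 26.8/4 = 6.7
  Sample standard deviations s_i = √(s[i,i]):
  s(X) = √(6.7) = 2.5884
  s(Y) = √(3) = 1.7321
  s(Z) = √(6.7) = 2.5884

Step 3 — r_{ij} = s_{ij} / (s_i · s_j):
  r[X,X] = 1 (diagonal).
  r[X,Y] = -0.25 / (2.5884 · 1.7321) = -0.25 / 4.4833 = -0.0558
  r[X,Z] = -3.95 / (2.5884 · 2.5884) = -3.95 / 6.7 = -0.5896
  r[Y,Y] = 1 (diagonal).
  r[Y,Z] = 2.25 / (1.7321 · 2.5884) = 2.25 / 4.4833 = 0.5019
  r[Z,Z] = 1 (diagonal).

R is symmetric with unit diagonal. Assembling:

R = [[1, -0.0558, -0.5896],
 [-0.0558, 1, 0.5019],
 [-0.5896, 0.5019, 1]]


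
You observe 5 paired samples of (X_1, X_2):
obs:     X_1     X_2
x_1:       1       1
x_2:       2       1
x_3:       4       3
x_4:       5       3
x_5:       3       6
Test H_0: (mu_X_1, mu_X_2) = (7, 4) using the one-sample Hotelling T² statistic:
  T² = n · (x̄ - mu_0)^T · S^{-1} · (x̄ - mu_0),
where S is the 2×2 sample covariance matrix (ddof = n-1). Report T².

Step 1 — sample mean vector:
  mean(X_1) = (1 + 2 + 4 + 5 + 3) / 5 = 15/5 = 3
  mean(X_2) = (1 + 1 + 3 + 3 + 6) / 5 = 14/5 = 2.8
  x̄ = (3, 2.8),  deviation x̄ - mu_0 = (3, 2.8) - (7, 4) = (-4, -1.2).

Step 2 — sample covariance matrix, S[i,j] = (1/(n-1)) · Σ_k (x_{k,i} - mean_i) · (x_{k,j} - mean_j), divisor n-1 = 4:
  S[X_1,X_1] = ((-2)·(-2) + (-1)·(-1) + (1)·(1) + (2)·(2) + (0)·(0)) / 4 = 10/4 = 2.5
  S[X_1,X_2] = ((-2)·(-1.8) + (-1)·(-1.8) + (1)·(0.2) + (2)·(0.2) + (0)·(3.2)) / 4 = 6/4 = 1.5
  S[X_2,X_2] = ((-1.8)·(-1.8) + (-1.8)·(-1.8) + (0.2)·(0.2) + (0.2)·(0.2) + (3.2)·(3.2)) / 4 = 16.8/4 = 4.2
  S = [[2.5, 1.5],
 [1.5, 4.2]].

Step 3 — invert S. det(S) = 2.5·4.2 - (1.5)² = 8.25.
  S^{-1} = (1/det) · [[d, -b], [-b, a]] = [[0.5091, -0.1818],
 [-0.1818, 0.303]].

Step 4 — quadratic form (x̄ - mu_0)^T · S^{-1} · (x̄ - mu_0):
  S^{-1} · (x̄ - mu_0) = (-1.8182, 0.3636),
  (x̄ - mu_0)^T · [...] = (-4)·(-1.8182) + (-1.2)·(0.3636) = 6.8364.

Step 5 — scale by n: T² = 5 · 6.8364 = 34.1818.

T² ≈ 34.1818


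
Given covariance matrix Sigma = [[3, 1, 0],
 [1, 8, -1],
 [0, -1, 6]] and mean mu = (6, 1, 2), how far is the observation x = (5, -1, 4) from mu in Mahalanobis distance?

Step 1 — centre the observation: (x - mu) = (-1, -2, 2).

Step 2 — invert Sigma (cofactor / det for 3×3, or solve directly):
  Sigma^{-1} = [[0.3481, -0.0444, -0.0074],
 [-0.0444, 0.1333, 0.0222],
 [-0.0074, 0.0222, 0.1704]].

Step 3 — form the quadratic (x - mu)^T · Sigma^{-1} · (x - mu):
  Sigma^{-1} · (x - mu) = (-0.2741, -0.1778, 0.3037).
  (x - mu)^T · [Sigma^{-1} · (x - mu)] = (-1)·(-0.2741) + (-2)·(-0.1778) + (2)·(0.3037) = 1.237.

Step 4 — take square root: d = √(1.237) ≈ 1.1122.

d(x, mu) = √(1.237) ≈ 1.1122
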